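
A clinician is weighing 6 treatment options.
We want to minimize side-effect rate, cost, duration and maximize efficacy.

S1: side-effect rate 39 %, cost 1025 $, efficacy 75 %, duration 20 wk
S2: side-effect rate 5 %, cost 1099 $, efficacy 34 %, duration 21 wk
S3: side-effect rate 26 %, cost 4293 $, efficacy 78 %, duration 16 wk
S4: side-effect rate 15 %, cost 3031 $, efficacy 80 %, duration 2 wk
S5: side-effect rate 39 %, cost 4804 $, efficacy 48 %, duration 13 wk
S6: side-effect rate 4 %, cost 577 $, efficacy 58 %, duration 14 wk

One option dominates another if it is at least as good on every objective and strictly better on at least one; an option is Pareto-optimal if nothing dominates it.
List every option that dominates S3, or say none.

S4

S4: side-effect rate 15≤26, cost 3031≤4293, efficacy 80≥78, duration 2≤16 — dominates S3.
Others (S1, S2, S5, S6) are each worse than S3 on at least one objective.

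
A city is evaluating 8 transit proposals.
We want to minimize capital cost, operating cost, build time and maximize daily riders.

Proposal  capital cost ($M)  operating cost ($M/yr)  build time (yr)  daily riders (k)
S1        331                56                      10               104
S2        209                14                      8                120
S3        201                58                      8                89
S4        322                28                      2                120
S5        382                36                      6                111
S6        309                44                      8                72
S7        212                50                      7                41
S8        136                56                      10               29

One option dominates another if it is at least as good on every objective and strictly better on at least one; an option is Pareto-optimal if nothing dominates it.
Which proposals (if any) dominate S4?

none

S1: worse on capital cost (331 vs 322).
S2: worse on build time (8 vs 2).
S3: worse on operating cost (58 vs 28).
S5: worse on capital cost (382 vs 322).
S6: worse on operating cost (44 vs 28).
S7: worse on operating cost (50 vs 28).
S8: worse on operating cost (56 vs 28).
No option dominates S4.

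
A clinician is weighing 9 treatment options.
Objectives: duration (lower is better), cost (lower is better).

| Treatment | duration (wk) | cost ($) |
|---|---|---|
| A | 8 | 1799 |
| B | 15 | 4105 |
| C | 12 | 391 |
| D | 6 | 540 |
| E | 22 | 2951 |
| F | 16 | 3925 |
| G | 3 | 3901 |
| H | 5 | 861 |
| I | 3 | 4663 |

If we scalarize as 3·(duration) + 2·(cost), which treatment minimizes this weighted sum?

A: 3·8 + 2·1799 = 3622
B: 3·15 + 2·4105 = 8255
C: 3·12 + 2·391 = 818
D: 3·6 + 2·540 = 1098
E: 3·22 + 2·2951 = 5968
F: 3·16 + 2·3925 = 7898
G: 3·3 + 2·3901 = 7811
H: 3·5 + 2·861 = 1737
I: 3·3 + 2·4663 = 9335
Lowest: C at 818.

C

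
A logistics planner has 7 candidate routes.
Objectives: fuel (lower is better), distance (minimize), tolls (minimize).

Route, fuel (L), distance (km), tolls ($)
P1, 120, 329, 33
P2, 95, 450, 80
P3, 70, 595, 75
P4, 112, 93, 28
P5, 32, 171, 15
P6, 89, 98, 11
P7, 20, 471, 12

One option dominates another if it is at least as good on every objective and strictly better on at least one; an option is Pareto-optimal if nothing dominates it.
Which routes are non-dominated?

P4, P5, P6, P7

P1: dominated by P4 (fuel 112≤120, distance 93≤329, tolls 28≤33).
P2: dominated by P5 (fuel 32≤95, distance 171≤450, tolls 15≤80).
P3: dominated by P5 (fuel 32≤70, distance 171≤595, tolls 15≤75).
P4: not dominated (best distance).
P5: not dominated.
P6: not dominated (best tolls).
P7: not dominated (best fuel).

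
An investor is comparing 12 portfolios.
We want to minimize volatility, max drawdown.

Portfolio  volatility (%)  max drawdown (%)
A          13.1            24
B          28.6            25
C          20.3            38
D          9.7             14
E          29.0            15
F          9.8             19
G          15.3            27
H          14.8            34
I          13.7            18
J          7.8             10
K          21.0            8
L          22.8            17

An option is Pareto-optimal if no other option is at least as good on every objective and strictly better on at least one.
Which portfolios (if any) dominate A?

D, F, J

D: volatility 9.7≤13.1, max drawdown 14≤24 — dominates A.
F: volatility 9.8≤13.1, max drawdown 19≤24 — dominates A.
J: volatility 7.8≤13.1, max drawdown 10≤24 — dominates A.
Others (B, C, E, G, H, I, K, L) are each worse than A on at least one objective.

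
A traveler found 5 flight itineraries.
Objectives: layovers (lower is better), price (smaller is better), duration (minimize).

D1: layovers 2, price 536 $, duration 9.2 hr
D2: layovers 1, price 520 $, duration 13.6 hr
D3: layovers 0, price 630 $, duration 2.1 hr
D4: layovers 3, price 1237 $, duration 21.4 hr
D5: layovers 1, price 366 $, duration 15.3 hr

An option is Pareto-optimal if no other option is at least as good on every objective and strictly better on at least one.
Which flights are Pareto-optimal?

D1: not dominated.
D2: not dominated.
D3: not dominated (best layovers).
D4: dominated by D1 (layovers 2≤3, price 536≤1237, duration 9.2≤21.4).
D5: not dominated (best price).

D1, D2, D3, D5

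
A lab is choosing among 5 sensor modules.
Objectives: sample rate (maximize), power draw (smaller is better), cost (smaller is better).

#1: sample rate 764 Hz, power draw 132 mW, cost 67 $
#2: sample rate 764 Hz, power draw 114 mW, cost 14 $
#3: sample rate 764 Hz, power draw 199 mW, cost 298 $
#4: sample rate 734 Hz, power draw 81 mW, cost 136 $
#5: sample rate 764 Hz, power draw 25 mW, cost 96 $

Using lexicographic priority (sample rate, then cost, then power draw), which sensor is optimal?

#2

First maximize sample rate: best is 764, kept {#1, #2, #3, #5}.
Then minimize cost: best is 14, kept {#2}.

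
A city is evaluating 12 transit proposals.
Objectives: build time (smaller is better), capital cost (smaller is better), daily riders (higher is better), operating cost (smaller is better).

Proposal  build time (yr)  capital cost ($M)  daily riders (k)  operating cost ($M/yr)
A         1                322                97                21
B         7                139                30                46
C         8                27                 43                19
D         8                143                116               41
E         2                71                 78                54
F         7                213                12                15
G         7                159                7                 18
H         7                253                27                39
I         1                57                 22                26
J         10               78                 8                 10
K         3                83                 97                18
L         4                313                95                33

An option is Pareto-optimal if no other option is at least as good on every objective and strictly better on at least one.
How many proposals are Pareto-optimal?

A: not dominated.
B: dominated by K (build time 3≤7, capital cost 83≤139, daily riders 97≥30, operating cost 18≤46).
C: not dominated (best capital cost).
D: not dominated (best daily riders).
E: not dominated.
F: not dominated.
G: dominated by K (build time 3≤7, capital cost 83≤159, daily riders 97≥7, operating cost 18≤18).
H: dominated by K (build time 3≤7, capital cost 83≤253, daily riders 97≥27, operating cost 18≤39).
I: not dominated.
J: not dominated (best operating cost).
K: not dominated.
L: dominated by K (build time 3≤4, capital cost 83≤313, daily riders 97≥95, operating cost 18≤33).
Pareto-optimal: A, C, D, E, F, I, J, K → 8.

8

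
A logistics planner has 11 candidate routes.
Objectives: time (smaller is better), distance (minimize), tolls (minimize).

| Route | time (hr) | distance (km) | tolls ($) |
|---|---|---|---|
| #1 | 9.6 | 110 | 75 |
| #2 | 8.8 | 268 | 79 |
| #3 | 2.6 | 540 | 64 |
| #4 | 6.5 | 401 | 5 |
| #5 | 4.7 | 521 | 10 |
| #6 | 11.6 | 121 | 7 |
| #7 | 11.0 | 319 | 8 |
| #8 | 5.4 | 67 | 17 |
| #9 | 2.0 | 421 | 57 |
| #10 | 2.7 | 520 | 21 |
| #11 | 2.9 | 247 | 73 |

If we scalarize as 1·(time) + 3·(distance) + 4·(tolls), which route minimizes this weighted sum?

#8

#1: 1·9.6 + 3·110 + 4·75 = 639.6
#2: 1·8.8 + 3·268 + 4·79 = 1128.8
#3: 1·2.6 + 3·540 + 4·64 = 1878.6
#4: 1·6.5 + 3·401 + 4·5 = 1229.5
#5: 1·4.7 + 3·521 + 4·10 = 1607.7
#6: 1·11.6 + 3·121 + 4·7 = 402.6
#7: 1·11.0 + 3·319 + 4·8 = 1000.0
#8: 1·5.4 + 3·67 + 4·17 = 274.4
#9: 1·2.0 + 3·421 + 4·57 = 1493.0
#10: 1·2.7 + 3·520 + 4·21 = 1646.7
#11: 1·2.9 + 3·247 + 4·73 = 1035.9
Lowest: #8 at 274.4.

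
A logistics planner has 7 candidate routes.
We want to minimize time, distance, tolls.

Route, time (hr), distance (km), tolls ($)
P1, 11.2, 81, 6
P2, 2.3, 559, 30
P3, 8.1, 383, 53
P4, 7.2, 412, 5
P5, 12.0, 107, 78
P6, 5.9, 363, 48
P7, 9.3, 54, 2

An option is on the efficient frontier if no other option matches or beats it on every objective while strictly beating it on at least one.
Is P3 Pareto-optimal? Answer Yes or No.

No

P6 vs P3: time 5.9≤8.1, distance 363≤383, tolls 48≤53 — P6 is at least as good on every objective and strictly better on at least one, so P6 dominates P3.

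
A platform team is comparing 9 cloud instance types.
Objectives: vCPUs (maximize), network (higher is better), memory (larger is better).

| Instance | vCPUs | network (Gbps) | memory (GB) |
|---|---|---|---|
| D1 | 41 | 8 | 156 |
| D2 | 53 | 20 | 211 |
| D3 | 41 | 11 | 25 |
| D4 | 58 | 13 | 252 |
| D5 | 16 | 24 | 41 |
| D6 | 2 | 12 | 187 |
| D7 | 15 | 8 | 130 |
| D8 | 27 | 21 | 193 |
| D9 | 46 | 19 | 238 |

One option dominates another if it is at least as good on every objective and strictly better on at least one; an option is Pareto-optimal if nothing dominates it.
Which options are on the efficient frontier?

D2, D4, D5, D8, D9

D1: dominated by D2 (vCPUs 53≥41, network 20≥8, memory 211≥156).
D2: not dominated.
D3: dominated by D2 (vCPUs 53≥41, network 20≥11, memory 211≥25).
D4: not dominated (best vCPUs).
D5: not dominated (best network).
D6: dominated by D2 (vCPUs 53≥2, network 20≥12, memory 211≥187).
D7: dominated by D1 (vCPUs 41≥15, network 8≥8, memory 156≥130).
D8: not dominated.
D9: not dominated.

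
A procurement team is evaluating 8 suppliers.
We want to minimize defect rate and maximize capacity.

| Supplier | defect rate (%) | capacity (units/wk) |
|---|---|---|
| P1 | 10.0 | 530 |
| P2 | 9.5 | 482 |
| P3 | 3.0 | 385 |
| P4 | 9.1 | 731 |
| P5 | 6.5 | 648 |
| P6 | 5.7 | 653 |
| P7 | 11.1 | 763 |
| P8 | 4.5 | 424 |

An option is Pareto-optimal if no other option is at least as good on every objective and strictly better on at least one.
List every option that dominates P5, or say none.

P6: defect rate 5.7≤6.5, capacity 653≥648 — dominates P5.
Others (P1, P2, P3, P4, P7, P8) are each worse than P5 on at least one objective.

P6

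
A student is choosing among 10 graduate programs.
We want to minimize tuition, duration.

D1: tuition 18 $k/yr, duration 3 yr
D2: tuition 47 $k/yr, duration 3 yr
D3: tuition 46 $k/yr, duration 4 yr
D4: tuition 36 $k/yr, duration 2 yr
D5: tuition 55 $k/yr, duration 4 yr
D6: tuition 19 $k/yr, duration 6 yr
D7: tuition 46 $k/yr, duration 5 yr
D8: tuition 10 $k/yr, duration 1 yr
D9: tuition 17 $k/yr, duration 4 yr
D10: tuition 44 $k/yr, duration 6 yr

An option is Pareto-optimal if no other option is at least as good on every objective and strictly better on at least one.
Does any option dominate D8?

No

D1: worse on tuition (18 vs 10).
D2: worse on tuition (47 vs 10).
D3: worse on tuition (46 vs 10).
D4: worse on tuition (36 vs 10).
D5: worse on tuition (55 vs 10).
D6: worse on tuition (19 vs 10).
D7: worse on tuition (46 vs 10).
D9: worse on tuition (17 vs 10).
D10: worse on tuition (44 vs 10).
No option is at least as good as D8 on every objective and strictly better on one.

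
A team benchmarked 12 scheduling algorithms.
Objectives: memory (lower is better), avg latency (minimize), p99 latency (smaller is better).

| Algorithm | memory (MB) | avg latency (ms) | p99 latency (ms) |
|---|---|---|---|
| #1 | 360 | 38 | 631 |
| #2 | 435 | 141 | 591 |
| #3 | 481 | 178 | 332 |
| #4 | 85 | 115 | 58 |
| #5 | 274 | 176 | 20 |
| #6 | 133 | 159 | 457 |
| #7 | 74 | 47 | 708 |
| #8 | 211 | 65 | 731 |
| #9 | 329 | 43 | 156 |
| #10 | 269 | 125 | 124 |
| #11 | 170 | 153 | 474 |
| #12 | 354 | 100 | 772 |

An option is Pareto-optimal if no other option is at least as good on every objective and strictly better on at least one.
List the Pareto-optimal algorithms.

#1: not dominated (best avg latency).
#2: dominated by #4 (memory 85≤435, avg latency 115≤141, p99 latency 58≤591).
#3: dominated by #4 (memory 85≤481, avg latency 115≤178, p99 latency 58≤332).
#4: not dominated.
#5: not dominated (best p99 latency).
#6: dominated by #4 (memory 85≤133, avg latency 115≤159, p99 latency 58≤457).
#7: not dominated (best memory).
#8: dominated by #7 (memory 74≤211, avg latency 47≤65, p99 latency 708≤731).
#9: not dominated.
#10: dominated by #4 (memory 85≤269, avg latency 115≤125, p99 latency 58≤124).
#11: dominated by #4 (memory 85≤170, avg latency 115≤153, p99 latency 58≤474).
#12: dominated by #7 (memory 74≤354, avg latency 47≤100, p99 latency 708≤772).

#1, #4, #5, #7, #9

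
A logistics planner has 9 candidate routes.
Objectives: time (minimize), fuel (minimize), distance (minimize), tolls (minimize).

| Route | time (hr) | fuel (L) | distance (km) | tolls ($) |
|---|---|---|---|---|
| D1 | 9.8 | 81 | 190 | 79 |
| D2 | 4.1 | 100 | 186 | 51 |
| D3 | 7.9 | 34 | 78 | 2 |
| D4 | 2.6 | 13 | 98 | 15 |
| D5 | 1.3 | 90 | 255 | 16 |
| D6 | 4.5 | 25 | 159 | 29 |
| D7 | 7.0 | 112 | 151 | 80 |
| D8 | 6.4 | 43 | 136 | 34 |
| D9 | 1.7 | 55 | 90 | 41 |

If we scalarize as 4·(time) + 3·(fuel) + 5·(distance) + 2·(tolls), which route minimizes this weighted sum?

D1: 4·9.8 + 3·81 + 5·190 + 2·79 = 1390.2
D2: 4·4.1 + 3·100 + 5·186 + 2·51 = 1348.4
D3: 4·7.9 + 3·34 + 5·78 + 2·2 = 527.6
D4: 4·2.6 + 3·13 + 5·98 + 2·15 = 569.4
D5: 4·1.3 + 3·90 + 5·255 + 2·16 = 1582.2
D6: 4·4.5 + 3·25 + 5·159 + 2·29 = 946.0
D7: 4·7.0 + 3·112 + 5·151 + 2·80 = 1279.0
D8: 4·6.4 + 3·43 + 5·136 + 2·34 = 902.6
D9: 4·1.7 + 3·55 + 5·90 + 2·41 = 703.8
Lowest: D3 at 527.6.

D3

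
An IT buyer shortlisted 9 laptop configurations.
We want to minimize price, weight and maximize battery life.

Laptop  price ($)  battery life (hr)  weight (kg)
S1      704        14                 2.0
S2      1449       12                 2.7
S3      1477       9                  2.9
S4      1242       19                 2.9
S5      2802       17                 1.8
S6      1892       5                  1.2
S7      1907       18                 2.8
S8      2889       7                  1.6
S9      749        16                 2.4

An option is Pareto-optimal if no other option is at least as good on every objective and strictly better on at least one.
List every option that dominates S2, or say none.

S1, S9

S1: price 704≤1449, battery life 14≥12, weight 2.0≤2.7 — dominates S2.
S9: price 749≤1449, battery life 16≥12, weight 2.4≤2.7 — dominates S2.
Others (S3, S4, S5, S6, S7, S8) are each worse than S2 on at least one objective.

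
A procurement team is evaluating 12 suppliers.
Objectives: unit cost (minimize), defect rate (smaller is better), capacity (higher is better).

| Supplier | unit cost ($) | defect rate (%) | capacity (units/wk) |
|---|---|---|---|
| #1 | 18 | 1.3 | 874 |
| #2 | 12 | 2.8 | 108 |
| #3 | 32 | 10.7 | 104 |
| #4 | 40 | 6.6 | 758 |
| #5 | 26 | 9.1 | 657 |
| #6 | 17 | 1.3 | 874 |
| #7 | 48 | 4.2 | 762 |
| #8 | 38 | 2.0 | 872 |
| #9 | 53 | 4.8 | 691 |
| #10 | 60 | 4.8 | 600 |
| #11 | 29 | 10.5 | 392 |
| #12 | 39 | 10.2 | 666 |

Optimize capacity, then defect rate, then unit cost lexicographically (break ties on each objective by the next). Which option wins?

First maximize capacity: best is 874, kept {#1, #6}.
Then minimize defect rate: best is 1.3, kept {#1, #6}.
Then minimize unit cost: best is 17, kept {#6}.

#6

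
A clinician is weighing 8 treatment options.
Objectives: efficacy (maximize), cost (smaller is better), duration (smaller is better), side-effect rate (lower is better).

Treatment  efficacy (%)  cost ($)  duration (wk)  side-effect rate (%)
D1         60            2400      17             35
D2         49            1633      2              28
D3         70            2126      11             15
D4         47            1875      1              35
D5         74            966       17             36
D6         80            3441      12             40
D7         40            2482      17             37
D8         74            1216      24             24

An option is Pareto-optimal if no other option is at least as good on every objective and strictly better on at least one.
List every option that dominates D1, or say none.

D3

D3: efficacy 70≥60, cost 2126≤2400, duration 11≤17, side-effect rate 15≤35 — dominates D1.
Others (D2, D4, D5, D6, D7, D8) are each worse than D1 on at least one objective.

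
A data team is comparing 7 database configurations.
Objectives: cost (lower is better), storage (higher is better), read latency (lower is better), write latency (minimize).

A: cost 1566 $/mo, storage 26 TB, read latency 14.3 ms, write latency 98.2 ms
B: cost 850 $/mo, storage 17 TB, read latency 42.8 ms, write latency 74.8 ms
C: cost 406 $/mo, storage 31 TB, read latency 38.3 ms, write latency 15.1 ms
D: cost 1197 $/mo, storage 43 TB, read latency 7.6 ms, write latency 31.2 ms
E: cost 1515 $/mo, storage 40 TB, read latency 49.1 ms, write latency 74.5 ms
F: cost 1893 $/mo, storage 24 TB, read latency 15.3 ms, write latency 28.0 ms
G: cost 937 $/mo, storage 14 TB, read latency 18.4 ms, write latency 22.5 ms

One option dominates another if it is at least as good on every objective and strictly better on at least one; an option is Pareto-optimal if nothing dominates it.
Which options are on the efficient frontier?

A: dominated by D (cost 1197≤1566, storage 43≥26, read latency 7.6≤14.3, write latency 31.2≤98.2).
B: dominated by C (cost 406≤850, storage 31≥17, read latency 38.3≤42.8, write latency 15.1≤74.8).
C: not dominated (best cost).
D: not dominated (best storage).
E: dominated by D (cost 1197≤1515, storage 43≥40, read latency 7.6≤49.1, write latency 31.2≤74.5).
F: not dominated.
G: not dominated.

C, D, F, G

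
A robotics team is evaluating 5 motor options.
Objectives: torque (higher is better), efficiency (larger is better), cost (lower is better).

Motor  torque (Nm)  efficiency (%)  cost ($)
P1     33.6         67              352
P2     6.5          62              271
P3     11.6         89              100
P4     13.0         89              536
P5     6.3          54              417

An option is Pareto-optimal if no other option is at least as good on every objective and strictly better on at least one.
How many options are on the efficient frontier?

3

P1: not dominated (best torque).
P2: dominated by P3 (torque 11.6≥6.5, efficiency 89≥62, cost 100≤271).
P3: not dominated (best cost).
P4: not dominated.
P5: dominated by P1 (torque 33.6≥6.3, efficiency 67≥54, cost 352≤417).
Pareto-optimal: P1, P3, P4 → 3.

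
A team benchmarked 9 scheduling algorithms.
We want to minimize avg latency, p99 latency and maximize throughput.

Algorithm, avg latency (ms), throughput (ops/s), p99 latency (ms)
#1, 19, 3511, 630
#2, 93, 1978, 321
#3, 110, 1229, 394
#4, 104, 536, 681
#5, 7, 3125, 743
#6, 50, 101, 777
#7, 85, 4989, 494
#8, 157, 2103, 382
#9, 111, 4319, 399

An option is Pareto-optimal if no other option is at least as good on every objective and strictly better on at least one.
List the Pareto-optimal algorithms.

#1: not dominated.
#2: not dominated (best p99 latency).
#3: dominated by #2 (avg latency 93≤110, throughput 1978≥1229, p99 latency 321≤394).
#4: dominated by #1 (avg latency 19≤104, throughput 3511≥536, p99 latency 630≤681).
#5: not dominated (best avg latency).
#6: dominated by #1 (avg latency 19≤50, throughput 3511≥101, p99 latency 630≤777).
#7: not dominated (best throughput).
#8: not dominated.
#9: not dominated.

#1, #2, #5, #7, #8, #9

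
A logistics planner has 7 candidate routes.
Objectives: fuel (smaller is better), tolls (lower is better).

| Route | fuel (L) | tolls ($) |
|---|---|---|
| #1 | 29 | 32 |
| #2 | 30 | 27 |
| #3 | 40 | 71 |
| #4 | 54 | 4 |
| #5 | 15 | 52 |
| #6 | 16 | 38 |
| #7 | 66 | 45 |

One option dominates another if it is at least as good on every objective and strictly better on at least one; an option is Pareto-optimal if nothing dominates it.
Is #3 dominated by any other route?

#1 vs #3: fuel 29≤40, tolls 32≤71 — #1 is at least as good on every objective and strictly better on at least one, so #1 dominates #3.

Yes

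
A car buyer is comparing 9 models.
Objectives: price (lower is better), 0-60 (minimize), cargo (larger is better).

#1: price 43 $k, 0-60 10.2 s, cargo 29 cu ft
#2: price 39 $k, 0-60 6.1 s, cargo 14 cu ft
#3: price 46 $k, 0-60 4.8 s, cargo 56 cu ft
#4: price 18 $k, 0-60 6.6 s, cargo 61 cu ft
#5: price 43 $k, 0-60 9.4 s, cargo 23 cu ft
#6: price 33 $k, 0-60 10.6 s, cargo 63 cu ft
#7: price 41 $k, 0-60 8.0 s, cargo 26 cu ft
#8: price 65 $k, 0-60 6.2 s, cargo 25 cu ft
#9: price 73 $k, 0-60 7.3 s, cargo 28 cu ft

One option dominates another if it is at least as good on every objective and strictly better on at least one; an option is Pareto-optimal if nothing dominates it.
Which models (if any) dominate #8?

#3: price 46≤65, 0-60 4.8≤6.2, cargo 56≥25 — dominates #8.
Others (#1, #2, #4, #5, #6, #7, #9) are each worse than #8 on at least one objective.

#3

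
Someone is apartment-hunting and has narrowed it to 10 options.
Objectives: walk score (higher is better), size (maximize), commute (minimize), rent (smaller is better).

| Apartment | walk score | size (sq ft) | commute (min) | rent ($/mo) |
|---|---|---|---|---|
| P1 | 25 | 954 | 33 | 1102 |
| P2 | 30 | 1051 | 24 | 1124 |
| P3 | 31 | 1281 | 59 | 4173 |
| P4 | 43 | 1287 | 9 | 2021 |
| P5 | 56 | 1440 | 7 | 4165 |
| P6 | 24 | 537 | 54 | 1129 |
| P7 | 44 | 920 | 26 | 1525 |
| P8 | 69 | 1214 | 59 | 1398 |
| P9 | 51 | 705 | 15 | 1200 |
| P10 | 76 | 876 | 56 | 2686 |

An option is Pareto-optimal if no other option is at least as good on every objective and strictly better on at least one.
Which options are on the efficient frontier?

P1: not dominated (best rent).
P2: not dominated.
P3: dominated by P4 (walk score 43≥31, size 1287≥1281, commute 9≤59, rent 2021≤4173).
P4: not dominated.
P5: not dominated (best size).
P6: dominated by P1 (walk score 25≥24, size 954≥537, commute 33≤54, rent 1102≤1129).
P7: not dominated.
P8: not dominated.
P9: not dominated.
P10: not dominated (best walk score).

P1, P2, P4, P5, P7, P8, P9, P10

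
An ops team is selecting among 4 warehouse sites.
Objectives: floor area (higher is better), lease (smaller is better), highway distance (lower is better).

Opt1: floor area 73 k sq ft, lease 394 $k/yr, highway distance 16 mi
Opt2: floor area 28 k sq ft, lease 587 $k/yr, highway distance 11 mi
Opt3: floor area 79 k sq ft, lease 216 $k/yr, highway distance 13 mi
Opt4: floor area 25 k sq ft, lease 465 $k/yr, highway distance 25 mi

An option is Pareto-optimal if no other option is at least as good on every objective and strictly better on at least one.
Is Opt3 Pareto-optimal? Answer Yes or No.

Yes

Opt1: worse on floor area (73 vs 79).
Opt2: worse on floor area (28 vs 79).
Opt4: worse on floor area (25 vs 79).
No option is at least as good as Opt3 on every objective and strictly better on one.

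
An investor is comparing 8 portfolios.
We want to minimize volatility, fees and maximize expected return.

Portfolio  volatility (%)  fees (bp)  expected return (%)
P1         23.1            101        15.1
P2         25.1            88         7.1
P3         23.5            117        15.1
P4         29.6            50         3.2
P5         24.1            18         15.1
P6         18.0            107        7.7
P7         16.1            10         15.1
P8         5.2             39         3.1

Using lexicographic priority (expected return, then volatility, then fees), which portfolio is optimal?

P7

First maximize expected return: best is 15.1, kept {P1, P3, P5, P7}.
Then minimize volatility: best is 16.1, kept {P7}.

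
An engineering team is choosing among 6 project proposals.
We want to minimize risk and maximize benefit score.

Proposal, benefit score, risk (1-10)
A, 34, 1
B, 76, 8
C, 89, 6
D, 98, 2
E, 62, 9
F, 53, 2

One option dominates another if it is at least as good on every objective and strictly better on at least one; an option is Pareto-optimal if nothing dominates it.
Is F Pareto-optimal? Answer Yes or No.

No

D vs F: benefit score 98≥53, risk 2≤2 — D is at least as good on every objective and strictly better on at least one, so D dominates F.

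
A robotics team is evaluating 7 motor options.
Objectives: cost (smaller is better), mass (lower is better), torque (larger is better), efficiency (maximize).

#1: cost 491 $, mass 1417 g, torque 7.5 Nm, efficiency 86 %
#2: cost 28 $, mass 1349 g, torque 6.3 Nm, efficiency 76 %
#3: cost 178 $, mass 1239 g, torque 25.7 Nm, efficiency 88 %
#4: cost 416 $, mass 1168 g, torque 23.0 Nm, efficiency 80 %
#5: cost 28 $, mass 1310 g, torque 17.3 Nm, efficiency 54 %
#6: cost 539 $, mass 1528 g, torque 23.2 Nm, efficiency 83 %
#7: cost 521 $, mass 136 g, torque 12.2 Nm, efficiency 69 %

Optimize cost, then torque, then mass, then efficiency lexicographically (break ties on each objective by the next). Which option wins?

#5

First minimize cost: best is 28, kept {#2, #5}.
Then maximize torque: best is 17.3, kept {#5}.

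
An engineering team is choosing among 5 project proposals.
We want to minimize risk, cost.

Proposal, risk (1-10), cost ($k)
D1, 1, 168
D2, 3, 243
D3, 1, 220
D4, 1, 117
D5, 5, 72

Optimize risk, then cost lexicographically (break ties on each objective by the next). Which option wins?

First minimize risk: best is 1, kept {D1, D3, D4}.
Then minimize cost: best is 117, kept {D4}.

D4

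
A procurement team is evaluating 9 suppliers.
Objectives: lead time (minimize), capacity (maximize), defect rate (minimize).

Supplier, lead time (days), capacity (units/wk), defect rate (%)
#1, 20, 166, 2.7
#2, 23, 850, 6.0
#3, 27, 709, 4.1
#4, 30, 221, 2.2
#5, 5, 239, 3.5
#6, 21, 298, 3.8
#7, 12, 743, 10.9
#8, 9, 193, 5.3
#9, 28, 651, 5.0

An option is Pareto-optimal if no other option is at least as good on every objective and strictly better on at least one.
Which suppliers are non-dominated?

#1, #2, #3, #4, #5, #6, #7

#1: not dominated.
#2: not dominated (best capacity).
#3: not dominated.
#4: not dominated (best defect rate).
#5: not dominated (best lead time).
#6: not dominated.
#7: not dominated.
#8: dominated by #5 (lead time 5≤9, capacity 239≥193, defect rate 3.5≤5.3).
#9: dominated by #3 (lead time 27≤28, capacity 709≥651, defect rate 4.1≤5.0).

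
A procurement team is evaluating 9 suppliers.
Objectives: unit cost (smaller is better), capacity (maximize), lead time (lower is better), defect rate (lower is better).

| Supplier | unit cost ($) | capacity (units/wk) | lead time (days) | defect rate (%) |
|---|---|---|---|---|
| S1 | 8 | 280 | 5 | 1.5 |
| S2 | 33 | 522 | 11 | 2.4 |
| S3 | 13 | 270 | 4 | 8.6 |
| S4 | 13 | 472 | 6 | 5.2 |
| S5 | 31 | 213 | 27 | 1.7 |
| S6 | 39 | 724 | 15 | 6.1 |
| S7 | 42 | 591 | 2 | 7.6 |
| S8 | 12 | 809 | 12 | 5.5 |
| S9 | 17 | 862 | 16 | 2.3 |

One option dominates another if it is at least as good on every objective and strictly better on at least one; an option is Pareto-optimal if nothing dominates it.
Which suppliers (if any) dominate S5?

S1: unit cost 8≤31, capacity 280≥213, lead time 5≤27, defect rate 1.5≤1.7 — dominates S5.
Others (S2, S3, S4, S6, S7, S8, S9) are each worse than S5 on at least one objective.

S1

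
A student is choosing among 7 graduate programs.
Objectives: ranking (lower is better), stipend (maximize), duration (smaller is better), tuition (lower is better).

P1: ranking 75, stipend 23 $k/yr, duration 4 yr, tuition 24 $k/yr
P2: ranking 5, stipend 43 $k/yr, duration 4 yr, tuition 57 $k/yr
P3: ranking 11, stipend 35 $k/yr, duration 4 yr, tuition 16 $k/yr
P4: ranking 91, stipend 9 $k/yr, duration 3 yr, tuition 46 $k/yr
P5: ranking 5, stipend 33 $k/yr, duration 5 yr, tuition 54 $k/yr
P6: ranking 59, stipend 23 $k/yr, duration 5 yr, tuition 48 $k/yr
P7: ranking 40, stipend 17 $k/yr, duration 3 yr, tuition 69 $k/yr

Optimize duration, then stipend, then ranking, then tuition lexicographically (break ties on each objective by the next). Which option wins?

P7

First minimize duration: best is 3, kept {P4, P7}.
Then maximize stipend: best is 17, kept {P7}.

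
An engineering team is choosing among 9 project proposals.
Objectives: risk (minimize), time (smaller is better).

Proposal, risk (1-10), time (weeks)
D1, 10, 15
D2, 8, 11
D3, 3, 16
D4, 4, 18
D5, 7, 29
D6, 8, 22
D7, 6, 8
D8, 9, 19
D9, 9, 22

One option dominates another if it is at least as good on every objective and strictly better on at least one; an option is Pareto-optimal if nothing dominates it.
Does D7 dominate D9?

D7 vs D9: risk 6≤9, time 8≤22 — D7 is at least as good on every objective with at least one strict improvement.

Yes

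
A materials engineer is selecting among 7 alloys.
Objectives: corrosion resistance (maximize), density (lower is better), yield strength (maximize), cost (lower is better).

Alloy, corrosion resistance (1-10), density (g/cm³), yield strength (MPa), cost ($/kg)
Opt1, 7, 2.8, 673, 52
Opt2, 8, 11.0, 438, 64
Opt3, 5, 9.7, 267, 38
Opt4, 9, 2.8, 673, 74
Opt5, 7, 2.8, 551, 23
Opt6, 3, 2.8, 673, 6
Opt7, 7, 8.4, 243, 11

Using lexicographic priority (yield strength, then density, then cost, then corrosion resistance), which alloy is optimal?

First maximize yield strength: best is 673, kept {Opt1, Opt4, Opt6}.
Then minimize density: best is 2.8, kept {Opt1, Opt4, Opt6}.
Then minimize cost: best is 6, kept {Opt6}.

Opt6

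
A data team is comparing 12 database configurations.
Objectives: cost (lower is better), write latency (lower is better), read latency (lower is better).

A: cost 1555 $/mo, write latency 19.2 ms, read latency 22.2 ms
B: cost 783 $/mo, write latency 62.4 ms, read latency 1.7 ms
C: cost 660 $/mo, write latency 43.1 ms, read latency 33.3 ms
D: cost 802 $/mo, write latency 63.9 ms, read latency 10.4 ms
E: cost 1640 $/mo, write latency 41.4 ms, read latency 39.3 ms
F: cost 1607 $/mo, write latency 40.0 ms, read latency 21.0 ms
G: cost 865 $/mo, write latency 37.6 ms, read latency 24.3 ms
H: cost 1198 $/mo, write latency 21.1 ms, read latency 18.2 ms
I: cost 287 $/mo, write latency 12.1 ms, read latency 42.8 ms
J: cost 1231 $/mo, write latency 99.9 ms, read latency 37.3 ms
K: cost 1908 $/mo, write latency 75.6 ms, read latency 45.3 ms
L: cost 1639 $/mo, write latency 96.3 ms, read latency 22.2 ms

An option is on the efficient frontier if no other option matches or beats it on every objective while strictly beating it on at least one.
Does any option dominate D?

B vs D: cost 783≤802, write latency 62.4≤63.9, read latency 1.7≤10.4 — B is at least as good on every objective and strictly better on at least one, so B dominates D.

Yes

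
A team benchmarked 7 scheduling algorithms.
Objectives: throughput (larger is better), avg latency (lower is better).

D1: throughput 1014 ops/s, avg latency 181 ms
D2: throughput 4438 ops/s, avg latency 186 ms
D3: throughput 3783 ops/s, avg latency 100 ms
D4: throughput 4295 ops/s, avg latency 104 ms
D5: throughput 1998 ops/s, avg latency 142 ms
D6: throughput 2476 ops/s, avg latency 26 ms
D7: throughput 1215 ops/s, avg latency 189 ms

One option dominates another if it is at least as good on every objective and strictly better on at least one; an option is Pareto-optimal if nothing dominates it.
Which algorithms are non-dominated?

D1: dominated by D3 (throughput 3783≥1014, avg latency 100≤181).
D2: not dominated (best throughput).
D3: not dominated.
D4: not dominated.
D5: dominated by D3 (throughput 3783≥1998, avg latency 100≤142).
D6: not dominated (best avg latency).
D7: dominated by D2 (throughput 4438≥1215, avg latency 186≤189).

D2, D3, D4, D6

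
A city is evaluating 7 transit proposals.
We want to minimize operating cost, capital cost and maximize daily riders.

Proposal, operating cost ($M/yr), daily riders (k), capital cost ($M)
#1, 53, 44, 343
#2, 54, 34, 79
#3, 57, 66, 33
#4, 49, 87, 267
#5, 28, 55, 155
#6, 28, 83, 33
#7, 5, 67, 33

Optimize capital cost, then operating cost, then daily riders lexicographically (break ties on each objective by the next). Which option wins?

First minimize capital cost: best is 33, kept {#3, #6, #7}.
Then minimize operating cost: best is 5, kept {#7}.

#7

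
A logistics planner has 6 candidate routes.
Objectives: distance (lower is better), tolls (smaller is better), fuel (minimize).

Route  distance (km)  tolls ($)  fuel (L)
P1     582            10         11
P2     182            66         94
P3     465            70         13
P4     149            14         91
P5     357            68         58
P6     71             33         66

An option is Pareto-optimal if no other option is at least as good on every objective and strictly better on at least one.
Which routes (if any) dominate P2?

P4, P6

P4: distance 149≤182, tolls 14≤66, fuel 91≤94 — dominates P2.
P6: distance 71≤182, tolls 33≤66, fuel 66≤94 — dominates P2.
Others (P1, P3, P5) are each worse than P2 on at least one objective.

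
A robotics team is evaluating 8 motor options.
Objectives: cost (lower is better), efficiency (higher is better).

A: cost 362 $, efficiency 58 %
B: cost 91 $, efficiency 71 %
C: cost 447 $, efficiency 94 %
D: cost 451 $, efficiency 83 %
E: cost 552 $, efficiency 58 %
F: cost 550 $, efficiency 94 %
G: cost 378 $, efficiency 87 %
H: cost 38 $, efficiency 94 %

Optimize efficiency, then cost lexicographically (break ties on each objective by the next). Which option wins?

H

First maximize efficiency: best is 94, kept {C, F, H}.
Then minimize cost: best is 38, kept {H}.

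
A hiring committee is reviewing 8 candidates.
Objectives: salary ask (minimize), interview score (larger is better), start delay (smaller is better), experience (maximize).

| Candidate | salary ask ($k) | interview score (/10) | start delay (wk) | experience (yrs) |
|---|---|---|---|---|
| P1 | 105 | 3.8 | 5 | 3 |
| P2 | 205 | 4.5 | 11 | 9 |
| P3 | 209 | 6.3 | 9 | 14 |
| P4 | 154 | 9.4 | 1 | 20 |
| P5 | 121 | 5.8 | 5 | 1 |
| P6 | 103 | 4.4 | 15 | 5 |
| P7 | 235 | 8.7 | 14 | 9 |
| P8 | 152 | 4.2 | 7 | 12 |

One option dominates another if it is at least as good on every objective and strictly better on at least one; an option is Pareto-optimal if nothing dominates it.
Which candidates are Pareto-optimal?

P1, P4, P5, P6, P8

P1: not dominated.
P2: dominated by P4 (salary ask 154≤205, interview score 9.4≥4.5, start delay 1≤11, experience 20≥9).
P3: dominated by P4 (salary ask 154≤209, interview score 9.4≥6.3, start delay 1≤9, experience 20≥14).
P4: not dominated (best interview score).
P5: not dominated.
P6: not dominated (best salary ask).
P7: dominated by P4 (salary ask 154≤235, interview score 9.4≥8.7, start delay 1≤14, experience 20≥9).
P8: not dominated.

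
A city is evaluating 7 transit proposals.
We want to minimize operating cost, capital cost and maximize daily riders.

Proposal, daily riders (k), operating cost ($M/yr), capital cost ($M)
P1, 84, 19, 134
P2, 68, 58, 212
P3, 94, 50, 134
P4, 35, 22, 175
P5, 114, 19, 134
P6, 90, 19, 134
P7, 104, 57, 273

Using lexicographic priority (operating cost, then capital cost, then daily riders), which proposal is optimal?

P5

First minimize operating cost: best is 19, kept {P1, P5, P6}.
Then minimize capital cost: best is 134, kept {P1, P5, P6}.
Then maximize daily riders: best is 114, kept {P5}.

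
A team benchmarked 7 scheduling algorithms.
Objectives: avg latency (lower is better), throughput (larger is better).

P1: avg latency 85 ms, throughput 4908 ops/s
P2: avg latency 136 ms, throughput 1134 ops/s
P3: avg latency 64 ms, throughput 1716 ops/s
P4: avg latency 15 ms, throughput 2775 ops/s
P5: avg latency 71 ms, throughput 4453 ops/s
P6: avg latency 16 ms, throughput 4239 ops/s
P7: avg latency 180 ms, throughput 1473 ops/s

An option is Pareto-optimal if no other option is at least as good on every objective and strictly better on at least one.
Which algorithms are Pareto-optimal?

P1, P4, P5, P6

P1: not dominated (best throughput).
P2: dominated by P1 (avg latency 85≤136, throughput 4908≥1134).
P3: dominated by P4 (avg latency 15≤64, throughput 2775≥1716).
P4: not dominated (best avg latency).
P5: not dominated.
P6: not dominated.
P7: dominated by P1 (avg latency 85≤180, throughput 4908≥1473).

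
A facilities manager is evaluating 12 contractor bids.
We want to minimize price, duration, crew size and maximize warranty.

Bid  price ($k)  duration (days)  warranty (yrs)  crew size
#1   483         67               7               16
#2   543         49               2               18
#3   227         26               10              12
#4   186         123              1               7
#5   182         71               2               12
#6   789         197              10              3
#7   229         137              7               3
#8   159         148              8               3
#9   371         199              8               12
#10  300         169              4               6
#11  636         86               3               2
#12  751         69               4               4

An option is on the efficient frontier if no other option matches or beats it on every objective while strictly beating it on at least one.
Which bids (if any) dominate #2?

#3

#3: price 227≤543, duration 26≤49, warranty 10≥2, crew size 12≤18 — dominates #2.
Others (#1, #4, #5, #6, #7, #8, #9, #10, #11, #12) are each worse than #2 on at least one objective.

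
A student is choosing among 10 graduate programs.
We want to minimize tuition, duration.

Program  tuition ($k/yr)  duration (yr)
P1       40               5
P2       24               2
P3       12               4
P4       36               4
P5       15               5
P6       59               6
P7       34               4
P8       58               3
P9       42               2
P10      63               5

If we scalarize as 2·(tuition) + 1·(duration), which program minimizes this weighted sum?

P3

P1: 2·40 + 1·5 = 85
P2: 2·24 + 1·2 = 50
P3: 2·12 + 1·4 = 28
P4: 2·36 + 1·4 = 76
P5: 2·15 + 1·5 = 35
P6: 2·59 + 1·6 = 124
P7: 2·34 + 1·4 = 72
P8: 2·58 + 1·3 = 119
P9: 2·42 + 1·2 = 86
P10: 2·63 + 1·5 = 131
Lowest: P3 at 28.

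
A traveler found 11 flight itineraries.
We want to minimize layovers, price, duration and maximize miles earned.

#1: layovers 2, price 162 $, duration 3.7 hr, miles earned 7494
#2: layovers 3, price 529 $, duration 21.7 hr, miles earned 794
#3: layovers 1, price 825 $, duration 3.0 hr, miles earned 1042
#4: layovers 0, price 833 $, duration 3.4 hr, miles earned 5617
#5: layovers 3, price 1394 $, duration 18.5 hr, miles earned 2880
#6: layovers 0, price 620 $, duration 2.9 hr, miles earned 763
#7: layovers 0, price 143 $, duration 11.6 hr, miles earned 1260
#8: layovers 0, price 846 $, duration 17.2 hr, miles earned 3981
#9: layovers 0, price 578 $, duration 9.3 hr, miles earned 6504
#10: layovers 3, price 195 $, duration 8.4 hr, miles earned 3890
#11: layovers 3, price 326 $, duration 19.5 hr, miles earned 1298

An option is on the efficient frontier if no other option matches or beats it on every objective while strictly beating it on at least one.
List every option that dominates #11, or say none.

#1, #10

#1: layovers 2≤3, price 162≤326, duration 3.7≤19.5, miles earned 7494≥1298 — dominates #11.
#10: layovers 3≤3, price 195≤326, duration 8.4≤19.5, miles earned 3890≥1298 — dominates #11.
Others (#2, #3, #4, #5, #6, #7, #8, #9) are each worse than #11 on at least one objective.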